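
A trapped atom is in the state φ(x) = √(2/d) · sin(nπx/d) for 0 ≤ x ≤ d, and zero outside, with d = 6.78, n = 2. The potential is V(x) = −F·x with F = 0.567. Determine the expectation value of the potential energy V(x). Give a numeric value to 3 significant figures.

⟨V⟩ = ∫ V(x)·|φ|² dx.
With sin²θ = (1 − cos2θ)/2 on 0 ≤ x ≤ d: ∫sin²(nπx/d) dx = d/2, ∫x·sin²(nπx/d) dx = d²/4, ∫x²·sin²(nπx/d) dx = d³·(1/6 − 1/(4n²π²)); higher powers xᵏ the same way, integrating xᵏ·cos(2nπx/d) by parts.
⟨V⟩ = -1.9221.

-1.92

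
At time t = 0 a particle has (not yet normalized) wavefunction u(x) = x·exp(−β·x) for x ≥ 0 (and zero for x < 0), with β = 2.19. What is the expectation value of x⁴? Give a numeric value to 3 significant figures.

⟨x⁴⟩ = ∫ x⁴·|u|² dx / ∫|u|² dx (integrals over the domain).
Every integrand reduces to terms xʲ·e^(−2βx) on [0, ∞); use ∫₀^∞ xʲ·e^(−2βx) dx = j!/(2β)^(j+1).
State is unnormalized: ∫|u|² dx = 0.023802, and ∫u*·x⁴·u dx = 0.023282, so ⟨x⁴⟩ = 0.023282 / 0.023802.
⟨x⁴⟩ = 0.97815.

0.978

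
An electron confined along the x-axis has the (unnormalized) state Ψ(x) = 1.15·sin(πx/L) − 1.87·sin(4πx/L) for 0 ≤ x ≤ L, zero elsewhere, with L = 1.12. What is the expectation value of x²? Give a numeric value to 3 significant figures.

⟨x²⟩ = ∫ x²·|Ψ|² dx / ∫|Ψ|² dx (integrals over the domain).
On 0 ≤ x ≤ L (j ≠ l): ∫sin²(jπx/L) dx = L/2, ∫sin(jπx/L)·sin(lπx/L) dx = 0; diagonal moments ∫x·sin²(jπx/L) dx = L²/4, ∫x²·sin²(jπx/L) dx = L³·(1/6 − 1/(4j²π²)); cross terms ∫x·sin(jπx/L)·sin(lπx/L) dx = 0 for j + l even and −4jlL²/(π²(j² − l²)²) for j + l odd, ∫x²·sin(jπx/L)·sin(lπx/L) dx = (−1)^(j+l)·4jlL³/(π²(j² − l²)²); higher powers the same way via product-to-sum and parts.
State is unnormalized: ∫|Ψ|² dx = 2.6989, and ∫Ψ*·x²·Ψ dx = 1.1172, so ⟨x²⟩ = 1.1172 / 2.6989.
⟨x²⟩ = 0.41394.

0.414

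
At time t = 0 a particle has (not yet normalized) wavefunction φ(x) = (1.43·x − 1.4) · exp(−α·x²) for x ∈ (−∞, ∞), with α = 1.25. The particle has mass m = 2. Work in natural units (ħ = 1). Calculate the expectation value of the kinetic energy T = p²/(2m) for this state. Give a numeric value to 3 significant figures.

T = −(ħ²/2m) d²/dx², so ⟨T⟩ = −(ħ²/2m) ∫ φ*·φ'' dx / ∫|φ|² dx; with m = 2.
Expand each integrand as polynomial × e^(−2αx²) and use ∫x^(2j)·e^(−2αx²) dx = (2j−1)!!/(4α)^j · √(π/(2α)), odd powers → 0; here √(π/(2α)) = 1.1210. Differentiate with the product rule, d/dx e^(−αx²) = −2αx·e^(−αx²).
State is unnormalized: ∫|φ|² dx = 2.6556, and ∫φ*·(−ħ²/2m · φ'') dx = 1.1164, so ⟨T⟩ = 1.1164 / 2.6556.
⟨T⟩ = 0.42040.

0.420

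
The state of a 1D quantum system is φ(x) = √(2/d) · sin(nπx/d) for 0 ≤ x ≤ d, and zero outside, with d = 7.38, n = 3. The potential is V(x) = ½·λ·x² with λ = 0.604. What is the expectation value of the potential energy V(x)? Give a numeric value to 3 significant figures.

5.39

⟨V⟩ = ∫ V(x)·|φ|² dx.
With sin²θ = (1 − cos2θ)/2 on 0 ≤ x ≤ d: ∫sin²(nπx/d) dx = d/2, ∫x·sin²(nπx/d) dx = d²/4, ∫x²·sin²(nπx/d) dx = d³·(1/6 − 1/(4n²π²)); higher powers xᵏ the same way, integrating xᵏ·cos(2nπx/d) by parts.
⟨V⟩ = 5.3902.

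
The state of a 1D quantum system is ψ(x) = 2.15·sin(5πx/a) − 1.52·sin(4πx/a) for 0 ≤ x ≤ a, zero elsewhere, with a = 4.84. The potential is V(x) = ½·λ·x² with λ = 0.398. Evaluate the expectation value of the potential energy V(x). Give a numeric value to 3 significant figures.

⟨V⟩ = ∫ V(x)·|ψ|² dx / ∫|ψ|² dx.
On 0 ≤ x ≤ a (j ≠ l): ∫sin²(jπx/a) dx = a/2, ∫sin(jπx/a)·sin(lπx/a) dx = 0; diagonal moments ∫x·sin²(jπx/a) dx = a²/4, ∫x²·sin²(jπx/a) dx = a³·(1/6 − 1/(4j²π²)); cross terms ∫x·sin(jπx/a)·sin(lπx/a) dx = 0 for j + l even and −4jla²/(π²(j² − l²)²) for j + l odd, ∫x²·sin(jπx/a)·sin(lπx/a) dx = (−1)^(j+l)·4jla³/(π²(j² − l²)²); higher powers the same way via product-to-sum and parts.
State is unnormalized: ∫|ψ|² dx = 16.778, and ∫ψ*·V(x)·ψ dx = 40.640, so ⟨V⟩ = 40.640 / 16.778.
⟨V⟩ = 2.4223.

2.42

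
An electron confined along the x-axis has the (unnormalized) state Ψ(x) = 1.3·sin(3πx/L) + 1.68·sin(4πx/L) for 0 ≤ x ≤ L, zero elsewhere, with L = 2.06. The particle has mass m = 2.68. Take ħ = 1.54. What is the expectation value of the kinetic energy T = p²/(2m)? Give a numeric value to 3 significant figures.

T = −(ħ²/2m) d²/dx², so ⟨T⟩ = −(ħ²/2m) ∫ Ψ*·Ψ'' dx / ∫|Ψ|² dx; with m = 2.68.
d²/dx² sin(jπx/L) = −(jπ/L)²·sin(jπx/L); on 0 ≤ x ≤ L, ∫sin²(jπx/L) dx = L/2 and ∫sin(jπx/L)·sin(lπx/L) dx = 0 for j ≠ l, so only diagonal terms survive in ∫|Ψ|² and ∫Ψ·Ψ″; ∫Ψ·Ψ′ dx = [Ψ²/2] between the walls = 0.
State is unnormalized: ∫|Ψ|² dx = 4.6478, and ∫Ψ*·(−ħ²/2m · Ψ'') dx = 63.987, so ⟨T⟩ = 63.987 / 4.6478.
⟨T⟩ = 13.767.

13.8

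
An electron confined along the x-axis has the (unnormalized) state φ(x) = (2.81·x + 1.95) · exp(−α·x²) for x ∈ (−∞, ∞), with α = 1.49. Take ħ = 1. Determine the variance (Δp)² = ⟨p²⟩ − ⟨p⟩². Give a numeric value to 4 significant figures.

Compute ⟨p⟩ and ⟨p²⟩ separately; (Δp)² = ⟨p²⟩ − ⟨p⟩².
Expand each integrand as polynomial × e^(−2αx²) and use ∫x^(2j)·e^(−2αx²) dx = (2j−1)!!/(4α)^j · √(π/(2α)), odd powers → 0; here √(π/(2α)) = 1.0268. Differentiate with the product rule, d/dx e^(−αx²) = −2αx·e^(−αx²).
Normalization: ∫|φ|² dx = 5.2645.
⟨p⟩ = 0.0000 and ⟨p²⟩ = 2.2600.
(Δp)² = 2.2600 − (0.0000)² = 2.2600.

2.260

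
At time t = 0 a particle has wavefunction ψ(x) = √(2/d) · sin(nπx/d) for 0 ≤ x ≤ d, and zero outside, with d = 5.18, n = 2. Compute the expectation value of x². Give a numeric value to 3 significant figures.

8.60

⟨x²⟩ = ∫ x²·|ψ|² dx (integrals over the domain).
With sin²θ = (1 − cos2θ)/2 on 0 ≤ x ≤ d: ∫sin²(nπx/d) dx = d/2, ∫x·sin²(nπx/d) dx = d²/4, ∫x²·sin²(nπx/d) dx = d³·(1/6 − 1/(4n²π²)); higher powers xᵏ the same way, integrating xᵏ·cos(2nπx/d) by parts.
⟨x²⟩ = 8.6043.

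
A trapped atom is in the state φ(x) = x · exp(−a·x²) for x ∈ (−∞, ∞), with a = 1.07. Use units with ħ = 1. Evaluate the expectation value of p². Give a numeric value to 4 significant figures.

p² φ = −ħ² d²φ/dx²; ⟨p²⟩ = −ħ² ∫ φ*·φ'' dx / ∫|φ|² dx.
Expand each integrand as polynomial × e^(−2ax²) and use ∫x^(2j)·e^(−2ax²) dx = (2j−1)!!/(4a)^j · √(π/(2a)), odd powers → 0; here √(π/(2a)) = 1.2116. Differentiate with the product rule, d/dx e^(−ax²) = −2ax·e^(−ax²).
State is unnormalized: ∫|φ|² dx = 0.28309, and ∫φ*·(−ħ² φ'') dx = 0.90872, so ⟨p²⟩ = 0.90872 / 0.28309.
⟨p²⟩ = 3.2100.

3.210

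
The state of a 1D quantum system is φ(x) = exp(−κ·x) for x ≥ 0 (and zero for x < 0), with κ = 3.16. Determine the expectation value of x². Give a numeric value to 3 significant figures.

⟨x²⟩ = ∫ x²·|φ|² dx / ∫|φ|² dx (integrals over the domain).
Every integrand reduces to terms xʲ·e^(−2κx) on [0, ∞); use ∫₀^∞ xʲ·e^(−2κx) dx = j!/(2κ)^(j+1).
State is unnormalized: ∫|φ|² dx = 0.15823, and ∫φ*·x²·φ dx = 0.0079228, so ⟨x²⟩ = 0.0079228 / 0.15823.
⟨x²⟩ = 0.050072.

0.0501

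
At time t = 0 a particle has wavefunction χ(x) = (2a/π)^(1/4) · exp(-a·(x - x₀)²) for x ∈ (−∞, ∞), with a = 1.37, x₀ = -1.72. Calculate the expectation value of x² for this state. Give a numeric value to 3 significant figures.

3.14

⟨x²⟩ = ∫ x²·|χ|² dx (integrals over the domain).
Gaussian moments (u = x − x₀): ∫u^(2j)·e^(−2au²) du = (2j−1)!!/(4a)^j · √(π/(2a)), odd powers integrate to 0; here √(π/(2a)) = 1.0708.
⟨x²⟩ = 3.1409.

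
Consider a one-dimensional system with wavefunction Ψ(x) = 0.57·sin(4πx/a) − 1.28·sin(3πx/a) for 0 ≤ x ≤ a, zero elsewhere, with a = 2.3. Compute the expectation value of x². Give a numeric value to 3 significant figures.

⟨x²⟩ = ∫ x²·|Ψ|² dx / ∫|Ψ|² dx (integrals over the domain).
On 0 ≤ x ≤ a (j ≠ l): ∫sin²(jπx/a) dx = a/2, ∫sin(jπx/a)·sin(lπx/a) dx = 0; diagonal moments ∫x·sin²(jπx/a) dx = a²/4, ∫x²·sin²(jπx/a) dx = a³·(1/6 − 1/(4j²π²)); cross terms ∫x·sin(jπx/a)·sin(lπx/a) dx = 0 for j + l even and −4jla²/(π²(j² − l²)²) for j + l odd, ∫x²·sin(jπx/a)·sin(lπx/a) dx = (−1)^(j+l)·4jla³/(π²(j² − l²)²); higher powers the same way via product-to-sum and parts.
State is unnormalized: ∫|Ψ|² dx = 2.2578, and ∫Ψ*·x²·Ψ dx = 5.6810, so ⟨x²⟩ = 5.6810 / 2.2578.
⟨x²⟩ = 2.5162.

2.52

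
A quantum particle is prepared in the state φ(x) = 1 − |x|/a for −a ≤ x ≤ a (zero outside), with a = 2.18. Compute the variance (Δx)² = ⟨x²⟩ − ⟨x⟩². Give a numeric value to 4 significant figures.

0.4752

Compute ⟨x⟩ and ⟨x²⟩ separately, then (Δx)² = ⟨x²⟩ − ⟨x⟩².
φ is even, so ∫ over [−a, a] = 2∫₀ᵃ with φ = 1 − x/a there: ∫₀ᵃ (1 − x/a)² dx = a/3, ∫₀ᵃ x²(1 − x/a)² dx = a³/30, ∫₀ᵃ x⁴(1 − x/a)² dx = a⁵/105.
Normalization: ∫|φ|² dx = 1.4533.
⟨x⟩ = 0.0000 and ⟨x²⟩ = 0.47524.
(Δx)² = 0.47524 − (0.0000)² = 0.47524.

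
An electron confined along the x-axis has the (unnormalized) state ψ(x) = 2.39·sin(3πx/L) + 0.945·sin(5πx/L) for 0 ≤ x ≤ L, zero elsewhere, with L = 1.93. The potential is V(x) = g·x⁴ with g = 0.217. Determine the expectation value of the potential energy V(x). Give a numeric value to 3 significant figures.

0.736

⟨V⟩ = ∫ V(x)·|ψ|² dx / ∫|ψ|² dx.
On 0 ≤ x ≤ L (j ≠ l): ∫sin²(jπx/L) dx = L/2, ∫sin(jπx/L)·sin(lπx/L) dx = 0; diagonal moments ∫x·sin²(jπx/L) dx = L²/4, ∫x²·sin²(jπx/L) dx = L³·(1/6 − 1/(4j²π²)); cross terms ∫x·sin(jπx/L)·sin(lπx/L) dx = 0 for j + l even and −4jlL²/(π²(j² − l²)²) for j + l odd, ∫x²·sin(jπx/L)·sin(lπx/L) dx = (−1)^(j+l)·4jlL³/(π²(j² − l²)²); higher powers the same way via product-to-sum and parts.
State is unnormalized: ∫|ψ|² dx = 6.3739, and ∫ψ*·V(x)·ψ dx = 4.6894, so ⟨V⟩ = 4.6894 / 6.3739.
⟨V⟩ = 0.73572.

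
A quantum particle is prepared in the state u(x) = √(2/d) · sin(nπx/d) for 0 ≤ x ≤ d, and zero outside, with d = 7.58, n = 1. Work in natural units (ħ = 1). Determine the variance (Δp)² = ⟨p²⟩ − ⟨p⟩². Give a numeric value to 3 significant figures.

0.172

Compute ⟨p⟩ and ⟨p²⟩ separately; (Δp)² = ⟨p²⟩ − ⟨p⟩².
d/dx sin(nπx/d) = (nπ/d)·cos(nπx/d) and d²/dx² sin(nπx/d) = −(nπ/d)²·sin(nπx/d); on 0 ≤ x ≤ d, ∫sin²(nπx/d) dx = d/2 and ∫sin(nπx/d)·cos(nπx/d) dx = 0.
⟨p⟩ = 0.0000 and ⟨p²⟩ = 0.17178.
(Δp)² = 0.17178 − (0.0000)² = 0.17178.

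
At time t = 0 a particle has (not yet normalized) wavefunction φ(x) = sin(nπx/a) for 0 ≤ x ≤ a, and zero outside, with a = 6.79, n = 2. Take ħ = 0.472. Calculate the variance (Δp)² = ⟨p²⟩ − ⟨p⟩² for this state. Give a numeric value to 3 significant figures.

0.191

Compute ⟨p⟩ and ⟨p²⟩ separately; (Δp)² = ⟨p²⟩ − ⟨p⟩².
d/dx sin(nπx/a) = (nπ/a)·cos(nπx/a) and d²/dx² sin(nπx/a) = −(nπ/a)²·sin(nπx/a); on 0 ≤ x ≤ a, ∫sin²(nπx/a) dx = a/2 and ∫sin(nπx/a)·cos(nπx/a) dx = 0.
Normalization: ∫|φ|² dx = 3.3950.
⟨p⟩ = 0.0000 and ⟨p²⟩ = 0.19077.
(Δp)² = 0.19077 − (0.0000)² = 0.19077.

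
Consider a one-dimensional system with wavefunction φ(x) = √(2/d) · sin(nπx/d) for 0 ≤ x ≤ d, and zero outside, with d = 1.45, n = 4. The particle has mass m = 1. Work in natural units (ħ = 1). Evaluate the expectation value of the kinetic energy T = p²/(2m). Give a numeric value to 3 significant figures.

37.6

T = −(ħ²/2m) d²/dx², so ⟨T⟩ = −(ħ²/2m) ∫ φ*·φ'' dx; with m = 1.
d/dx sin(nπx/d) = (nπ/d)·cos(nπx/d) and d²/dx² sin(nπx/d) = −(nπ/d)²·sin(nπx/d); on 0 ≤ x ≤ d, ∫sin²(nπx/d) dx = d/2 and ∫sin(nπx/d)·cos(nπx/d) dx = 0.
⟨T⟩ = 37.554.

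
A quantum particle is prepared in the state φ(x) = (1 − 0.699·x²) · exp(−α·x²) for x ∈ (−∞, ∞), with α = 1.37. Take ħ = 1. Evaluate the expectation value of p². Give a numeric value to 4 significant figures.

p² φ = −ħ² d²φ/dx²; ⟨p²⟩ = −ħ² ∫ φ*·φ'' dx / ∫|φ|² dx.
Expand each integrand as polynomial × e^(−2αx²) and use ∫x^(2j)·e^(−2αx²) dx = (2j−1)!!/(4α)^j · √(π/(2α)), odd powers → 0; here √(π/(2α)) = 1.0708. Differentiate with the product rule, d/dx e^(−αx²) = −2αx·e^(−αx²).
State is unnormalized: ∫|φ|² dx = 0.84988, and ∫φ*·(−ħ² φ'') dx = 2.0083, so ⟨p²⟩ = 2.0083 / 0.84988.
⟨p²⟩ = 2.3630.

2.363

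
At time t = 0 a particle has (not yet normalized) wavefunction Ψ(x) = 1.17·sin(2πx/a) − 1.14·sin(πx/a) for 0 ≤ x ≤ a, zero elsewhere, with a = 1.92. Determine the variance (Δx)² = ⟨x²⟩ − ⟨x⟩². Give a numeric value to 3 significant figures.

Compute ⟨x⟩ and ⟨x²⟩ separately, then (Δx)² = ⟨x²⟩ − ⟨x⟩².
On 0 ≤ x ≤ a (j ≠ l): ∫sin²(jπx/a) dx = a/2, ∫sin(jπx/a)·sin(lπx/a) dx = 0; diagonal moments ∫x·sin²(jπx/a) dx = a²/4, ∫x²·sin²(jπx/a) dx = a³·(1/6 − 1/(4j²π²)); cross terms ∫x·sin(jπx/a)·sin(lπx/a) dx = 0 for j + l even and −4jla²/(π²(j² − l²)²) for j + l odd, ∫x²·sin(jπx/a)·sin(lπx/a) dx = (−1)^(j+l)·4jla³/(π²(j² − l²)²); higher powers the same way via product-to-sum and parts.
Normalization: ∫|Ψ|² dx = 2.5618.
⟨x⟩ = 1.3057 and ⟨x²⟩ = 1.7777.
(Δx)² = 1.7777 − (1.3057)² = 0.072770.

0.0728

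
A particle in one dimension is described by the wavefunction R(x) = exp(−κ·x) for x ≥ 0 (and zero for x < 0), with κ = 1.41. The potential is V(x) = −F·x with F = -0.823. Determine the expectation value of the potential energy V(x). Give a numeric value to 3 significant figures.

⟨V⟩ = ∫ V(x)·|R|² dx / ∫|R|² dx.
Every integrand reduces to terms xʲ·e^(−2κx) on [0, ∞); use ∫₀^∞ xʲ·e^(−2κx) dx = j!/(2κ)^(j+1).
State is unnormalized: ∫|R|² dx = 0.35461, and ∫R*·V(x)·R dx = 0.10349, so ⟨V⟩ = 0.10349 / 0.35461.
⟨V⟩ = 0.29184.

0.292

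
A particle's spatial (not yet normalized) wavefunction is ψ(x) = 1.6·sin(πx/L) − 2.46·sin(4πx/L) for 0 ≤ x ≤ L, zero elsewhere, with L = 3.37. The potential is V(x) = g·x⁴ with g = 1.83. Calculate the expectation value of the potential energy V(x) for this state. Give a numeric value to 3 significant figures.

⟨V⟩ = ∫ V(x)·|ψ|² dx / ∫|ψ|² dx.
On 0 ≤ x ≤ L (j ≠ l): ∫sin²(jπx/L) dx = L/2, ∫sin(jπx/L)·sin(lπx/L) dx = 0; diagonal moments ∫x·sin²(jπx/L) dx = L²/4, ∫x²·sin²(jπx/L) dx = L³·(1/6 − 1/(4j²π²)); cross terms ∫x·sin(jπx/L)·sin(lπx/L) dx = 0 for j + l even and −4jlL²/(π²(j² − l²)²) for j + l odd, ∫x²·sin(jπx/L)·sin(lπx/L) dx = (−1)^(j+l)·4jlL³/(π²(j² − l²)²); higher powers the same way via product-to-sum and parts.
State is unnormalized: ∫|ψ|² dx = 14.511, and ∫ψ*·V(x)·ψ dx = 664.35, so ⟨V⟩ = 664.35 / 14.511.
⟨V⟩ = 45.784.

45.8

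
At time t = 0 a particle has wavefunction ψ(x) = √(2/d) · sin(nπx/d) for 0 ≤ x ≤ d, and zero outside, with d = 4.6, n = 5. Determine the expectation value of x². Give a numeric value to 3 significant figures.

7.01

⟨x²⟩ = ∫ x²·|ψ|² dx (integrals over the domain).
With sin²θ = (1 − cos2θ)/2 on 0 ≤ x ≤ d: ∫sin²(nπx/d) dx = d/2, ∫x·sin²(nπx/d) dx = d²/4, ∫x²·sin²(nπx/d) dx = d³·(1/6 − 1/(4n²π²)); higher powers xᵏ the same way, integrating xᵏ·cos(2nπx/d) by parts.
⟨x²⟩ = 7.0105.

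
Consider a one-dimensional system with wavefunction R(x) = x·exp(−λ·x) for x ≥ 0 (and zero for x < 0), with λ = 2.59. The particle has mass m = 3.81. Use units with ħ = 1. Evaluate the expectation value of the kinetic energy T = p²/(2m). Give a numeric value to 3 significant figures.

T = −(ħ²/2m) d²/dx², so ⟨T⟩ = −(ħ²/2m) ∫ R*·R'' dx / ∫|R|² dx; with m = 3.81.
Differentiate x·exp(−λ·x) with the product rule; every integrand then reduces to terms xʲ·e^(−2λx) on [0, ∞), with ∫₀^∞ xʲ·e^(−2λx) dx = j!/(2λ)^(j+1).
State is unnormalized: ∫|R|² dx = 0.014389, and ∫R*·(−ħ²/2m · R'') dx = 0.012667, so ⟨T⟩ = 0.012667 / 0.014389.
⟨T⟩ = 0.88033.

0.880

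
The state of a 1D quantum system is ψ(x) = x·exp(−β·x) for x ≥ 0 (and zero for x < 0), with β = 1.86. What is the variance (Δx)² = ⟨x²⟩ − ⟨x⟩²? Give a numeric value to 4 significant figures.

Compute ⟨x⟩ and ⟨x²⟩ separately, then (Δx)² = ⟨x²⟩ − ⟨x⟩².
Every integrand reduces to terms xʲ·e^(−2βx) on [0, ∞); use ∫₀^∞ xʲ·e^(−2βx) dx = j!/(2β)^(j+1).
Normalization: ∫|ψ|² dx = 0.038851.
⟨x⟩ = 0.80645 and ⟨x²⟩ = 0.86715.
(Δx)² = 0.86715 − (0.80645)² = 0.21679.

0.2168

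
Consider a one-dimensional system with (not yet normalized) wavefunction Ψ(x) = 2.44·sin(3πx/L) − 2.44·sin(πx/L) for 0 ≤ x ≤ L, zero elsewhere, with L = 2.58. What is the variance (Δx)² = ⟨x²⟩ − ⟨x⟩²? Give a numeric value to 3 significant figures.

0.114

Compute ⟨x⟩ and ⟨x²⟩ separately, then (Δx)² = ⟨x²⟩ − ⟨x⟩².
On 0 ≤ x ≤ L (j ≠ l): ∫sin²(jπx/L) dx = L/2, ∫sin(jπx/L)·sin(lπx/L) dx = 0; diagonal moments ∫x·sin²(jπx/L) dx = L²/4, ∫x²·sin²(jπx/L) dx = L³·(1/6 − 1/(4j²π²)); cross terms ∫x·sin(jπx/L)·sin(lπx/L) dx = 0 for j + l even and −4jlL²/(π²(j² − l²)²) for j + l odd, ∫x²·sin(jπx/L)·sin(lπx/L) dx = (−1)^(j+l)·4jlL³/(π²(j² − l²)²); higher powers the same way via product-to-sum and parts.
Normalization: ∫|Ψ|² dx = 15.360.
⟨x⟩ = 1.2900 and ⟨x²⟩ = 1.7785.
(Δx)² = 1.7785 − (1.2900)² = 0.11444.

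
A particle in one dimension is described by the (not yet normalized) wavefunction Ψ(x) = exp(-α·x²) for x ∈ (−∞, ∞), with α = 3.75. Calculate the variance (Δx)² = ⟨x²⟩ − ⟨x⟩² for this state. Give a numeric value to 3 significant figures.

Compute ⟨x⟩ and ⟨x²⟩ separately, then (Δx)² = ⟨x²⟩ − ⟨x⟩².
Gaussian moments: ∫x^(2j)·e^(−2αx²) dx = (2j−1)!!/(4α)^j · √(π/(2α)), odd powers integrate to 0; here √(π/(2α)) = 0.64721.
Normalization: ∫|Ψ|² dx = 0.64721.
⟨x⟩ = 0.0000 and ⟨x²⟩ = 0.066667.
(Δx)² = 0.066667 − (0.0000)² = 0.066667.

0.0667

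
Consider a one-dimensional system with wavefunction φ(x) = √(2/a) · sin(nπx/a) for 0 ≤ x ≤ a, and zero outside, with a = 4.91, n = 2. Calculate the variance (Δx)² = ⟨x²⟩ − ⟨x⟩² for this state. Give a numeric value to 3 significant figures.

Compute ⟨x⟩ and ⟨x²⟩ separately, then (Δx)² = ⟨x²⟩ − ⟨x⟩².
With sin²θ = (1 − cos2θ)/2 on 0 ≤ x ≤ a: ∫sin²(nπx/a) dx = a/2, ∫x·sin²(nπx/a) dx = a²/4, ∫x²·sin²(nπx/a) dx = a³·(1/6 − 1/(4n²π²)); higher powers xᵏ the same way, integrating xᵏ·cos(2nπx/a) by parts.
⟨x⟩ = 2.4550 and ⟨x²⟩ = 7.7307.
(Δx)² = 7.7307 − (2.4550)² = 1.7037.

1.70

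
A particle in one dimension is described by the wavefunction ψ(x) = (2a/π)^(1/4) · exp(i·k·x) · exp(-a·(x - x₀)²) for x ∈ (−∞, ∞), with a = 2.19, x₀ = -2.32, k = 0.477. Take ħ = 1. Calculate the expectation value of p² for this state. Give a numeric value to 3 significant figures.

p² ψ = −ħ² d²ψ/dx²; ⟨p²⟩ = −ħ² ∫ ψ*·ψ'' dx.
Gaussian moments (u = x − x₀): ∫u^(2j)·e^(−2au²) du = (2j−1)!!/(4a)^j · √(π/(2a)), odd powers integrate to 0; here √(π/(2a)) = 0.84691. Derivatives: ψ′ = (ik − 2au)·ψ, ψ″ = ((ik − 2au)² − 2a)·ψ; the odd-in-u pieces drop out.
⟨p²⟩ = 2.4175.

2.42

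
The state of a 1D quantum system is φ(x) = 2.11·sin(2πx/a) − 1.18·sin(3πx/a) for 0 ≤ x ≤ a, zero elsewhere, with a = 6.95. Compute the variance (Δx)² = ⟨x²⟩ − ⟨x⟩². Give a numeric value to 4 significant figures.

Compute ⟨x⟩ and ⟨x²⟩ separately, then (Δx)² = ⟨x²⟩ − ⟨x⟩².
On 0 ≤ x ≤ a (j ≠ l): ∫sin²(jπx/a) dx = a/2, ∫sin(jπx/a)·sin(lπx/a) dx = 0; diagonal moments ∫x·sin²(jπx/a) dx = a²/4, ∫x²·sin²(jπx/a) dx = a³·(1/6 − 1/(4j²π²)); cross terms ∫x·sin(jπx/a)·sin(lπx/a) dx = 0 for j + l even and −4jla²/(π²(j² − l²)²) for j + l odd, ∫x²·sin(jπx/a)·sin(lπx/a) dx = (−1)^(j+l)·4jla³/(π²(j² − l²)²); higher powers the same way via product-to-sum and parts.
Normalization: ∫|φ|² dx = 20.310.
⟨x⟩ = 4.6269 and ⟨x²⟩ = 23.576.
(Δx)² = 23.576 − (4.6269)² = 2.1674.

2.167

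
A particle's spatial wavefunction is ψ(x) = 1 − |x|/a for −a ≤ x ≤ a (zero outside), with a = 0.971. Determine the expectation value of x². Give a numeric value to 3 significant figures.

0.0943

⟨x²⟩ = ∫ x²·|ψ|² dx / ∫|ψ|² dx (integrals over the domain).
ψ is even, so ∫ over [−a, a] = 2∫₀ᵃ with ψ = 1 − x/a there: ∫₀ᵃ (1 − x/a)² dx = a/3, ∫₀ᵃ x²(1 − x/a)² dx = a³/30, ∫₀ᵃ x⁴(1 − x/a)² dx = a⁵/105.
State is unnormalized: ∫|ψ|² dx = 0.64733, and ∫ψ*·x²·ψ dx = 0.061033, so ⟨x²⟩ = 0.061033 / 0.64733.
⟨x²⟩ = 0.094284.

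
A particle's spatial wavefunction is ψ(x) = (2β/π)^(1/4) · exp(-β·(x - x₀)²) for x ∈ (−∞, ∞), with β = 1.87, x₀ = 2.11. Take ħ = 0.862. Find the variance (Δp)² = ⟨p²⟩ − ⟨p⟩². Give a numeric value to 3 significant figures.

Compute ⟨p⟩ and ⟨p²⟩ separately; (Δp)² = ⟨p²⟩ − ⟨p⟩².
Gaussian moments (u = x − x₀): ∫u^(2j)·e^(−2βu²) du = (2j−1)!!/(4β)^j · √(π/(2β)), odd powers integrate to 0; here √(π/(2β)) = 0.91651. Derivatives: d/dx e^(−βu²) = −2βu·e^(−βu²), d²/dx² e^(−βu²) = (4β²u² − 2β)·e^(−βu²).
⟨p⟩ = 0.0000 and ⟨p²⟩ = 1.3895.
(Δp)² = 1.3895 − (0.0000)² = 1.3895.

1.39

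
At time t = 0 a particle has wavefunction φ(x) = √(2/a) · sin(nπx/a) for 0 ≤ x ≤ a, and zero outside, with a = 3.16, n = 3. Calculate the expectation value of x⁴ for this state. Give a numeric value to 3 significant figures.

⟨x⁴⟩ = ∫ x⁴·|φ|² dx (integrals over the domain).
With sin²θ = (1 − cos2θ)/2 on 0 ≤ x ≤ a: ∫sin²(nπx/a) dx = a/2, ∫x·sin²(nπx/a) dx = a²/4, ∫x²·sin²(nπx/a) dx = a³·(1/6 − 1/(4n²π²)); higher powers xᵏ the same way, integrating xᵏ·cos(2nπx/a) by parts.
⟨x⁴⟩ = 18.839.

18.8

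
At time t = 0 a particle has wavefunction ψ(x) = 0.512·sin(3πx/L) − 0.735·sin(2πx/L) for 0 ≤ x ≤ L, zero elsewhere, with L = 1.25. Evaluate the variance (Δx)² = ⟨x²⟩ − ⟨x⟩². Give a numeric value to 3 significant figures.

Compute ⟨x⟩ and ⟨x²⟩ separately, then (Δx)² = ⟨x²⟩ − ⟨x⟩².
On 0 ≤ x ≤ L (j ≠ l): ∫sin²(jπx/L) dx = L/2, ∫sin(jπx/L)·sin(lπx/L) dx = 0; diagonal moments ∫x·sin²(jπx/L) dx = L²/4, ∫x²·sin²(jπx/L) dx = L³·(1/6 − 1/(4j²π²)); cross terms ∫x·sin(jπx/L)·sin(lπx/L) dx = 0 for j + l even and −4jlL²/(π²(j² − l²)²) for j + l odd, ∫x²·sin(jπx/L)·sin(lπx/L) dx = (−1)^(j+l)·4jlL³/(π²(j² − l²)²); higher powers the same way via product-to-sum and parts.
Normalization: ∫|ψ|² dx = 0.50148.
⟨x⟩ = 0.85310 and ⟨x²⟩ = 0.78976.
(Δx)² = 0.78976 − (0.85310)² = 0.061981.

0.0620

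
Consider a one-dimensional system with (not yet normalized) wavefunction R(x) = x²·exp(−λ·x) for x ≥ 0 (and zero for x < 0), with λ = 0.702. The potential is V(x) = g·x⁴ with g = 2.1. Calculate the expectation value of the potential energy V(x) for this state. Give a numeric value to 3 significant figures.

⟨V⟩ = ∫ V(x)·|R|² dx / ∫|R|² dx.
Every integrand reduces to terms xʲ·e^(−2λx) on [0, ∞); use ∫₀^∞ xʲ·e^(−2λx) dx = j!/(2λ)^(j+1).
State is unnormalized: ∫|R|² dx = 4.3992, and ∫R*·V(x)·R dx = 3994.3, so ⟨V⟩ = 3994.3 / 4.3992.
⟨V⟩ = 907.95.

908.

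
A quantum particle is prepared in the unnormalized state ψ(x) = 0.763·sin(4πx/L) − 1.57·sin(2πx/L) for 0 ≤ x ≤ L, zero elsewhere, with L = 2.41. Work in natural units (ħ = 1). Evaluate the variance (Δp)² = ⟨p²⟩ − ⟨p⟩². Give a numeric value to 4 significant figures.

10.69

Compute ⟨p⟩ and ⟨p²⟩ separately; (Δp)² = ⟨p²⟩ − ⟨p⟩².
d²/dx² sin(jπx/L) = −(jπ/L)²·sin(jπx/L); on 0 ≤ x ≤ L, ∫sin²(jπx/L) dx = L/2 and ∫sin(jπx/L)·sin(lπx/L) dx = 0 for j ≠ l, so only diagonal terms survive in ∫|ψ|² and ∫ψ·ψ″; ∫ψ·ψ′ dx = [ψ²/2] between the walls = 0.
Normalization: ∫|ψ|² dx = 3.6717.
⟨p⟩ = 0.0000 and ⟨p²⟩ = 10.693.
(Δp)² = 10.693 − (0.0000)² = 10.693.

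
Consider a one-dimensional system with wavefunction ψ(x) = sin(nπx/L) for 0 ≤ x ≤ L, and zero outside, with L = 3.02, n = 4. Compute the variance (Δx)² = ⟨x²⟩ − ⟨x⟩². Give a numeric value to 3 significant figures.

0.731

Compute ⟨x⟩ and ⟨x²⟩ separately, then (Δx)² = ⟨x²⟩ − ⟨x⟩².
With sin²θ = (1 − cos2θ)/2 on 0 ≤ x ≤ L: ∫sin²(nπx/L) dx = L/2, ∫x·sin²(nπx/L) dx = L²/4, ∫x²·sin²(nπx/L) dx = L³·(1/6 − 1/(4n²π²)); higher powers xᵏ the same way, integrating xᵏ·cos(2nπx/L) by parts.
Normalization: ∫|ψ|² dx = 1.5100.
⟨x⟩ = 1.5100 and ⟨x²⟩ = 3.0113.
(Δx)² = 3.0113 − (1.5100)² = 0.73116.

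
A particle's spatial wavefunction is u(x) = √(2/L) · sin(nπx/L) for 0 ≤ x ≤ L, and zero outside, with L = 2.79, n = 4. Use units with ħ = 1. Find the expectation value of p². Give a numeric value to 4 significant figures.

20.29

p² u = −ħ² d²u/dx²; ⟨p²⟩ = −ħ² ∫ u*·u'' dx.
d/dx sin(nπx/L) = (nπ/L)·cos(nπx/L) and d²/dx² sin(nπx/L) = −(nπ/L)²·sin(nπx/L); on 0 ≤ x ≤ L, ∫sin²(nπx/L) dx = L/2 and ∫sin(nπx/L)·cos(nπx/L) dx = 0.
⟨p²⟩ = 20.287.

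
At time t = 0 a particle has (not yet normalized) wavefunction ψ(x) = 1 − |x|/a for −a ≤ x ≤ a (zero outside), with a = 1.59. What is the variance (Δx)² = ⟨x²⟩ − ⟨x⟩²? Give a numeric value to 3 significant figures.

Compute ⟨x⟩ and ⟨x²⟩ separately, then (Δx)² = ⟨x²⟩ − ⟨x⟩².
ψ is even, so ∫ over [−a, a] = 2∫₀ᵃ with ψ = 1 − x/a there: ∫₀ᵃ (1 − x/a)² dx = a/3, ∫₀ᵃ x²(1 − x/a)² dx = a³/30, ∫₀ᵃ x⁴(1 − x/a)² dx = a⁵/105.
Normalization: ∫|ψ|² dx = 1.0600.
⟨x⟩ = 0.0000 and ⟨x²⟩ = 0.25281.
(Δx)² = 0.25281 − (0.0000)² = 0.25281.

0.253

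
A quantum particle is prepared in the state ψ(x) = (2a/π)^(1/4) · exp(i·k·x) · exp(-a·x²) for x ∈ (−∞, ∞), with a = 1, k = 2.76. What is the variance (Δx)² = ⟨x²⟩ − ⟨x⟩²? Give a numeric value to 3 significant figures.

0.250

Compute ⟨x⟩ and ⟨x²⟩ separately, then (Δx)² = ⟨x²⟩ − ⟨x⟩².
Gaussian moments: ∫x^(2j)·e^(−2ax²) dx = (2j−1)!!/(4a)^j · √(π/(2a)), odd powers integrate to 0; here √(π/(2a)) = 1.2533.
⟨x⟩ = 0.0000 and ⟨x²⟩ = 0.25000.
(Δx)² = 0.25000 − (0.0000)² = 0.25000.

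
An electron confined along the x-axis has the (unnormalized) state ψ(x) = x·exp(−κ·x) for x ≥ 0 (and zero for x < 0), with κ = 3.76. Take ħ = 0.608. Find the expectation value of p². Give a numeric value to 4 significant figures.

5.226

p² ψ = −ħ² d²ψ/dx²; ⟨p²⟩ = −ħ² ∫ ψ*·ψ'' dx / ∫|ψ|² dx.
Differentiate x·exp(−κ·x) with the product rule; every integrand then reduces to terms xʲ·e^(−2κx) on [0, ∞), with ∫₀^∞ xʲ·e^(−2κx) dx = j!/(2κ)^(j+1).
State is unnormalized: ∫|ψ|² dx = 0.0047030, and ∫ψ*·(−ħ² ψ'') dx = 0.024579, so ⟨p²⟩ = 0.024579 / 0.0047030.
⟨p²⟩ = 5.2262.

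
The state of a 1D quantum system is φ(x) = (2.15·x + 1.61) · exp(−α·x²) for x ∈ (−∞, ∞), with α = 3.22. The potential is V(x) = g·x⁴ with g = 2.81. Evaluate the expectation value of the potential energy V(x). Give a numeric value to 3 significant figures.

⟨V⟩ = ∫ V(x)·|φ|² dx / ∫|φ|² dx.
Expand each integrand as polynomial × e^(−2αx²) and use ∫x^(2j)·e^(−2αx²) dx = (2j−1)!!/(4α)^j · √(π/(2α)), odd powers → 0; here √(π/(2α)) = 0.69844.
State is unnormalized: ∫|φ|² dx = 2.0611, and ∫φ*·V(x)·φ dx = 0.15569, so ⟨V⟩ = 0.15569 / 2.0611.
⟨V⟩ = 0.075536.

0.0755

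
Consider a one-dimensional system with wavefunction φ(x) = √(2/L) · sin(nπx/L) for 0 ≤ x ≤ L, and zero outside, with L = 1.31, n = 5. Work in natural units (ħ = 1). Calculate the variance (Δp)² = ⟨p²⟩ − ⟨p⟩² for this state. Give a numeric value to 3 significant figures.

Compute ⟨p⟩ and ⟨p²⟩ separately; (Δp)² = ⟨p²⟩ − ⟨p⟩².
d/dx sin(nπx/L) = (nπ/L)·cos(nπx/L) and d²/dx² sin(nπx/L) = −(nπ/L)²·sin(nπx/L); on 0 ≤ x ≤ L, ∫sin²(nπx/L) dx = L/2 and ∫sin(nπx/L)·cos(nπx/L) dx = 0.
⟨p⟩ = 0.0000 and ⟨p²⟩ = 143.78.
(Δp)² = 143.78 − (0.0000)² = 143.78.

144.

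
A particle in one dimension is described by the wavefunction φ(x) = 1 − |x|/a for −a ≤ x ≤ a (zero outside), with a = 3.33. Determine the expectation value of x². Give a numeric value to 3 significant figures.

1.11

⟨x²⟩ = ∫ x²·|φ|² dx / ∫|φ|² dx (integrals over the domain).
φ is even, so ∫ over [−a, a] = 2∫₀ᵃ with φ = 1 − x/a there: ∫₀ᵃ (1 − x/a)² dx = a/3, ∫₀ᵃ x²(1 − x/a)² dx = a³/30, ∫₀ᵃ x⁴(1 − x/a)² dx = a⁵/105.
State is unnormalized: ∫|φ|² dx = 2.2200, and ∫φ*·x²·φ dx = 2.4617, so ⟨x²⟩ = 2.4617 / 2.2200.
⟨x²⟩ = 1.1089.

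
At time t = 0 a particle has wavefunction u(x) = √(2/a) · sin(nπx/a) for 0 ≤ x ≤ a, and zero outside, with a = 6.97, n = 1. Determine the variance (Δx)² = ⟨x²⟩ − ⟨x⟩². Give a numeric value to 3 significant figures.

Compute ⟨x⟩ and ⟨x²⟩ separately, then (Δx)² = ⟨x²⟩ − ⟨x⟩².
With sin²θ = (1 − cos2θ)/2 on 0 ≤ x ≤ a: ∫sin²(nπx/a) dx = a/2, ∫x·sin²(nπx/a) dx = a²/4, ∫x²·sin²(nπx/a) dx = a³·(1/6 − 1/(4n²π²)); higher powers xᵏ the same way, integrating xᵏ·cos(2nπx/a) by parts.
⟨x⟩ = 3.4850 and ⟨x²⟩ = 13.732.
(Δx)² = 13.732 − (3.4850)² = 1.5873.

1.59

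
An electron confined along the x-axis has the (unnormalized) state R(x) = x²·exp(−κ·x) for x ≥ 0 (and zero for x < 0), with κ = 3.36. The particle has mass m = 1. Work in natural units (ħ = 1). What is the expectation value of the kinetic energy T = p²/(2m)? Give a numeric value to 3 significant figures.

1.88

T = −(ħ²/2m) d²/dx², so ⟨T⟩ = −(ħ²/2m) ∫ R*·R'' dx / ∫|R|² dx; with m = 1.
Differentiate x²·exp(−κ·x) with the product rule; every integrand then reduces to terms xʲ·e^(−2κx) on [0, ∞), with ∫₀^∞ xʲ·e^(−2κx) dx = j!/(2κ)^(j+1).
State is unnormalized: ∫|R|² dx = 0.0017513, and ∫R*·(−ħ²/2m · R'') dx = 0.0032953, so ⟨T⟩ = 0.0032953 / 0.0017513.
⟨T⟩ = 1.8816.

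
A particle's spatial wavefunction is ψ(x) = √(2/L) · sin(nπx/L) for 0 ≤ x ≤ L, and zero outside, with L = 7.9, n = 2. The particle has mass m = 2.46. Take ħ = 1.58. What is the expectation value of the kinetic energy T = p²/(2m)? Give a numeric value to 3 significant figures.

0.321

T = −(ħ²/2m) d²/dx², so ⟨T⟩ = −(ħ²/2m) ∫ ψ*·ψ'' dx; with m = 2.46.
d/dx sin(nπx/L) = (nπ/L)·cos(nπx/L) and d²/dx² sin(nπx/L) = −(nπ/L)²·sin(nπx/L); on 0 ≤ x ≤ L, ∫sin²(nπx/L) dx = L/2 and ∫sin(nπx/L)·cos(nπx/L) dx = 0.
⟨T⟩ = 0.32096.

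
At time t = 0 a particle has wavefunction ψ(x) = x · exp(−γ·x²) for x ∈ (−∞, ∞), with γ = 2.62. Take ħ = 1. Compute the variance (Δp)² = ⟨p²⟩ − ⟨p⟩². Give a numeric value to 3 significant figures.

7.86

Compute ⟨p⟩ and ⟨p²⟩ separately; (Δp)² = ⟨p²⟩ − ⟨p⟩².
Expand each integrand as polynomial × e^(−2γx²) and use ∫x^(2j)·e^(−2γx²) dx = (2j−1)!!/(4γ)^j · √(π/(2γ)), odd powers → 0; here √(π/(2γ)) = 0.77430. Differentiate with the product rule, d/dx e^(−γx²) = −2γx·e^(−γx²).
Normalization: ∫|ψ|² dx = 0.073884.
⟨p⟩ = 0.0000 and ⟨p²⟩ = 7.8600.
(Δp)² = 7.8600 − (0.0000)² = 7.8600.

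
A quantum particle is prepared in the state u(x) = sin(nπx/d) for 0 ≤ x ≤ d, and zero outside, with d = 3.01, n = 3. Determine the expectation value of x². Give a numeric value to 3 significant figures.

2.97

⟨x²⟩ = ∫ x²·|u|² dx / ∫|u|² dx (integrals over the domain).
With sin²θ = (1 − cos2θ)/2 on 0 ≤ x ≤ d: ∫sin²(nπx/d) dx = d/2, ∫x·sin²(nπx/d) dx = d²/4, ∫x²·sin²(nπx/d) dx = d³·(1/6 − 1/(4n²π²)); higher powers xᵏ the same way, integrating xᵏ·cos(2nπx/d) by parts.
State is unnormalized: ∫|u|² dx = 1.5050, and ∫u*·x²·u dx = 4.4684, so ⟨x²⟩ = 4.4684 / 1.5050.
⟨x²⟩ = 2.9690.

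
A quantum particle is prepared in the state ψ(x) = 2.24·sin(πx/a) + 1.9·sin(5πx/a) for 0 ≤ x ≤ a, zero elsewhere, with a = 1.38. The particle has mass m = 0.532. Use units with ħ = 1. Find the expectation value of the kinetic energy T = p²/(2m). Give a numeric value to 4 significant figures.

T = −(ħ²/2m) d²/dx², so ⟨T⟩ = −(ħ²/2m) ∫ ψ*·ψ'' dx / ∫|ψ|² dx; with m = 0.532.
d²/dx² sin(jπx/a) = −(jπ/a)²·sin(jπx/a); on 0 ≤ x ≤ a, ∫sin²(jπx/a) dx = a/2 and ∫sin(jπx/a)·sin(lπx/a) dx = 0 for j ≠ l, so only diagonal terms survive in ∫|ψ|² and ∫ψ·ψ″; ∫ψ·ψ′ dx = [ψ²/2] between the walls = 0.
State is unnormalized: ∫|ψ|² dx = 5.9530, and ∫ψ*·(−ħ²/2m · ψ'') dx = 320.18, so ⟨T⟩ = 320.18 / 5.9530.
⟨T⟩ = 53.784.

53.78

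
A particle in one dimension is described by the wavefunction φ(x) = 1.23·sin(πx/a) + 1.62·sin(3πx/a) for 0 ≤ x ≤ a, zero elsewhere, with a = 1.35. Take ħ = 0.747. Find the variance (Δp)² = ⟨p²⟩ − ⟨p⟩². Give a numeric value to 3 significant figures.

18.4

Compute ⟨p⟩ and ⟨p²⟩ separately; (Δp)² = ⟨p²⟩ − ⟨p⟩².
d²/dx² sin(jπx/a) = −(jπ/a)²·sin(jπx/a); on 0 ≤ x ≤ a, ∫sin²(jπx/a) dx = a/2 and ∫sin(jπx/a)·sin(lπx/a) dx = 0 for j ≠ l, so only diagonal terms survive in ∫|φ|² and ∫φ·φ″; ∫φ·φ′ dx = [φ²/2] between the walls = 0.
Normalization: ∫|φ|² dx = 2.7927.
⟨p⟩ = 0.0000 and ⟨p²⟩ = 18.357.
(Δp)² = 18.357 − (0.0000)² = 18.357.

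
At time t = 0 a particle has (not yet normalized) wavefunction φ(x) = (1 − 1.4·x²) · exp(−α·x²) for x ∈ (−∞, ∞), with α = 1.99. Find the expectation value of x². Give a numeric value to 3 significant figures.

0.0693

⟨x²⟩ = ∫ x²·|φ|² dx / ∫|φ|² dx (integrals over the domain).
Expand each integrand as polynomial × e^(−2αx²) and use ∫x^(2j)·e^(−2αx²) dx = (2j−1)!!/(4α)^j · √(π/(2α)), odd powers → 0; here √(π/(2α)) = 0.88845.
State is unnormalized: ∫|φ|² dx = 0.65838, and ∫φ*·x²·φ dx = 0.045620, so ⟨x²⟩ = 0.045620 / 0.65838.
⟨x²⟩ = 0.069291.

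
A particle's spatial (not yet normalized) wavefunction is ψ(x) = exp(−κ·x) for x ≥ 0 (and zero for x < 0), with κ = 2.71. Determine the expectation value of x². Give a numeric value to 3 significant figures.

0.0681

⟨x²⟩ = ∫ x²·|ψ|² dx / ∫|ψ|² dx (integrals over the domain).
Every integrand reduces to terms xʲ·e^(−2κx) on [0, ∞); use ∫₀^∞ xʲ·e^(−2κx) dx = j!/(2κ)^(j+1).
State is unnormalized: ∫|ψ|² dx = 0.18450, and ∫ψ*·x²·ψ dx = 0.012561, so ⟨x²⟩ = 0.012561 / 0.18450.
⟨x²⟩ = 0.068082.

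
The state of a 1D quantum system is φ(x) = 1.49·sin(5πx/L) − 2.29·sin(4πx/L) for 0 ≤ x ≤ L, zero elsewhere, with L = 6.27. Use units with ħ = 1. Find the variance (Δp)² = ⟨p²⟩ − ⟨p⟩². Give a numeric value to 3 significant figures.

Compute ⟨p⟩ and ⟨p²⟩ separately; (Δp)² = ⟨p²⟩ − ⟨p⟩².
d²/dx² sin(jπx/L) = −(jπ/L)²·sin(jπx/L); on 0 ≤ x ≤ L, ∫sin²(jπx/L) dx = L/2 and ∫sin(jπx/L)·sin(lπx/L) dx = 0 for j ≠ l, so only diagonal terms survive in ∫|φ|² and ∫φ·φ″; ∫φ·φ′ dx = [φ²/2] between the walls = 0.
Normalization: ∫|φ|² dx = 23.400.
⟨p⟩ = 0.0000 and ⟨p²⟩ = 4.6889.
(Δp)² = 4.6889 − (0.0000)² = 4.6889.

4.69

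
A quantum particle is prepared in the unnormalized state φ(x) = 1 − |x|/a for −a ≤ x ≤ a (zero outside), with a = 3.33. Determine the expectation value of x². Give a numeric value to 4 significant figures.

⟨x²⟩ = ∫ x²·|φ|² dx / ∫|φ|² dx (integrals over the domain).
φ is even, so ∫ over [−a, a] = 2∫₀ᵃ with φ = 1 − x/a there: ∫₀ᵃ (1 − x/a)² dx = a/3, ∫₀ᵃ x²(1 − x/a)² dx = a³/30, ∫₀ᵃ x⁴(1 − x/a)² dx = a⁵/105.
State is unnormalized: ∫|φ|² dx = 2.2200, and ∫φ*·x²·φ dx = 2.4617, so ⟨x²⟩ = 2.4617 / 2.2200.
⟨x²⟩ = 1.1089.

1.109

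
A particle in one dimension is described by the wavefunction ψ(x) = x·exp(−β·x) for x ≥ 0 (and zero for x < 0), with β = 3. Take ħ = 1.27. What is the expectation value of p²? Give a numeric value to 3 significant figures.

14.5

p² ψ = −ħ² d²ψ/dx²; ⟨p²⟩ = −ħ² ∫ ψ*·ψ'' dx / ∫|ψ|² dx.
Differentiate x·exp(−β·x) with the product rule; every integrand then reduces to terms xʲ·e^(−2βx) on [0, ∞), with ∫₀^∞ xʲ·e^(−2βx) dx = j!/(2β)^(j+1).
State is unnormalized: ∫|ψ|² dx = 0.0092593, and ∫ψ*·(−ħ² ψ'') dx = 0.13441, so ⟨p²⟩ = 0.13441 / 0.0092593.
⟨p²⟩ = 14.516.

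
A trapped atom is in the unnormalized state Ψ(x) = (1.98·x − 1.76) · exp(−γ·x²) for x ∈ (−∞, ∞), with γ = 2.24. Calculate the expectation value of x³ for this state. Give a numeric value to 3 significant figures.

-0.0737

⟨x³⟩ = ∫ x³·|Ψ|² dx / ∫|Ψ|² dx (integrals over the domain).
Expand each integrand as polynomial × e^(−2γx²) and use ∫x^(2j)·e^(−2γx²) dx = (2j−1)!!/(4γ)^j · √(π/(2γ)), odd powers → 0; here √(π/(2γ)) = 0.83741.
State is unnormalized: ∫|Ψ|² dx = 2.9604, and ∫Ψ*·x³·Ψ dx = -0.21810, so ⟨x³⟩ = -0.21810 / 2.9604.
⟨x³⟩ = -0.073673.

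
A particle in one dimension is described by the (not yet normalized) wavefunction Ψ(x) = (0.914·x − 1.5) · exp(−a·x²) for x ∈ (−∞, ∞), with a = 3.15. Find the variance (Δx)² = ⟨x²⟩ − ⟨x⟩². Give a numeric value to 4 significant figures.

Compute ⟨x⟩ and ⟨x²⟩ separately, then (Δx)² = ⟨x²⟩ − ⟨x⟩².
Expand each integrand as polynomial × e^(−2ax²) and use ∫x^(2j)·e^(−2ax²) dx = (2j−1)!!/(4a)^j · √(π/(2a)), odd powers → 0; here √(π/(2a)) = 0.70616.
Normalization: ∫|Ψ|² dx = 1.6357.
⟨x⟩ = -0.093951 and ⟨x²⟩ = 0.083909.
(Δx)² = 0.083909 − (-0.093951)² = 0.075082.

0.07508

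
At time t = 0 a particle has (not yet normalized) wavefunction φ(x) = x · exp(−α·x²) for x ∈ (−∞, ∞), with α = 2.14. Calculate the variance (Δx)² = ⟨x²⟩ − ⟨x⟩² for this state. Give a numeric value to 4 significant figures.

0.3505

Compute ⟨x⟩ and ⟨x²⟩ separately, then (Δx)² = ⟨x²⟩ − ⟨x⟩².
Expand each integrand as polynomial × e^(−2αx²) and use ∫x^(2j)·e^(−2αx²) dx = (2j−1)!!/(4α)^j · √(π/(2α)), odd powers → 0; here √(π/(2α)) = 0.85675.
Normalization: ∫|φ|² dx = 0.10009.
⟨x⟩ = 0.0000 and ⟨x²⟩ = 0.35047.
(Δx)² = 0.35047 − (0.0000)² = 0.35047.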